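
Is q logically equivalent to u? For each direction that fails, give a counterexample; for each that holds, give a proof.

Neither direction holds.

Forward direction. This fails. Under u = F, q = T, the left side is true but the right side is false.

Converse. This fails. Under u = T, q = F, the left side is false but the right side is true.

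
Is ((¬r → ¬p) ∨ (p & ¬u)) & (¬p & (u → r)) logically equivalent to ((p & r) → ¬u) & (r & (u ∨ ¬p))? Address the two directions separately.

(⇒) fails; (⇐) holds.

(→) This fails. Under p = F, r = F, u = F, the left side is true but the right side is false.

(←) Assume the antecedent. If p is true, the antecedent cannot hold. If p is false, the antecedent forces (p = F, r = T, u = F) or (p = F, r = T, u = T), and the consequent holds there. Either way the consequent holds.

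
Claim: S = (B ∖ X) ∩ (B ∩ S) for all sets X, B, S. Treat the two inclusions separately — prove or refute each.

The sets are not equal: only the reverse inclusion holds.

(⟸) Let x ∈ (B ∖ X) ∩ (B ∩ S). Then x ∈ B ∩ S and x ∉ X, from which x ∈ S.

(⟹) This inclusion fails. Take X = ∅, B = ∅, S = {1}; then 1 ∈ S but 1 ∉ (B ∖ X) ∩ (B ∩ S).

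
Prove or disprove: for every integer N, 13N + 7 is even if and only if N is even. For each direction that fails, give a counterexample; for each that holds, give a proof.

(→) This fails: N = 3 gives 13N + 7 = 46, which is even, but 3 is odd, not even.

(←) This also fails: N = 2 is even, but 13N + 7 = 33 is odd, not even.

Neither implication holds.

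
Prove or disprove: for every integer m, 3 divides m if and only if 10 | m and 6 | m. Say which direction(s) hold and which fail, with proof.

Not equivalent: only (⇐) holds.

[⇒] This fails: take m = 3. Certainly 3 ∣ 3, but 10 ∤ 3.

[⇐] Suppose 10 ∣ m and 6 ∣ m. Any common multiple of 10 and 6 is a multiple of their lcm; here lcm(10, 6) = 10·6/gcd(10, 6) = 60/2 = 30, so 30 ∣ m. Since 3 ∣ 30, it follows that 3 ∣ m.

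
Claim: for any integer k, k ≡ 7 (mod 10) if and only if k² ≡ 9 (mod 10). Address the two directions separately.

(⇒) Suppose k ≡ 7 (mod 10). Write k = 10j + 7. Then (10j + 7)² = 100j² + 140j + 49 = 10(10j² + 14j + 4) + 9, so k² ≡ 9 (mod 10).

(⇐) This fails: take k = 3. Then 3² = 9 ≡ 9 (mod 10), yet 3 ≡ 3 (mod 10), not 7.

The forward direction holds; the converse fails.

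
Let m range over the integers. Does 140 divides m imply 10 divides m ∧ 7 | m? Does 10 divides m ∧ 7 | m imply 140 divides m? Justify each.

(⇐) This fails: take m = 70. Both 10 ∣ 70 and 7 ∣ 70, yet 70 is not a multiple of 140 (since 70 = 0·140 + 70), so 140 ∤ 70.

(⇒) If 140 ∣ m, write m = 140q. Since 140 = 14·10, m = 10·(14q), so 10 ∣ m; and since 140 = 20·7, m = 7·(20q), so 7 ∣ m.

The forward direction holds; the converse fails.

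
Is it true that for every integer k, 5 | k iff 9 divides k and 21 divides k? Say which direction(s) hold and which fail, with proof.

(⇒) fails and (⇐) fails.

[⇒] This fails: take k = 5. Certainly 5 ∣ 5, but 9 ∤ 5.

[⇐] This fails: take k = 63. Both 9 ∣ 63 and 21 ∣ 63, yet 63 is not a multiple of 5 (since 63 = 12·5 + 3), so 5 ∤ 63.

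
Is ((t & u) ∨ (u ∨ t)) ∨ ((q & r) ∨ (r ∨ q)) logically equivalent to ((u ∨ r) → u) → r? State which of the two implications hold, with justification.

(⇒) fails; (⇐) holds.

(⇒) This fails. Under t = T, r = F, u = F, q = F, the left side is true but the right side is false.

(⇐) Assume the antecedent. If r is true, the consequent reduces to true regardless of the other variables. If r is false, the antecedent cannot hold. Either way the consequent holds.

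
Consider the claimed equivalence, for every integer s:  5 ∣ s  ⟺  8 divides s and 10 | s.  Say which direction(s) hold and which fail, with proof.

[⇒] This fails: take s = 5. Certainly 5 ∣ 5, but 8 ∤ 5.

[⇐] Suppose 8 ∣ s and 10 ∣ s. Any common multiple of 8 and 10 is a multiple of their lcm; here lcm(8, 10) = 8·10/gcd(8, 10) = 80/2 = 40, so 40 ∣ s. Since 5 ∣ 40, it follows that 5 ∣ s.

Only the converse holds.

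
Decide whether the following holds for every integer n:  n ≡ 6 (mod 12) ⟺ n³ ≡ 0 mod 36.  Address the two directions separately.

(⇒) holds; (⇐) fails.

(⇐) This fails: take n = 0. Then 0³ = 0 ≡ 0 (mod 36), yet 0 ≡ 0 (mod 12), not 6.

(⇒) Suppose n ≡ 6 (mod 12). Working modulo 36, n ∈ {6, 18, 30}; for each such r, r³ ≡ 0 (mod 36).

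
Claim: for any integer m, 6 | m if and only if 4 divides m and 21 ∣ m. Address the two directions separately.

Forward direction. This fails: take m = 6. Certainly 6 ∣ 6, but 4 ∤ 6.

Converse. Suppose 4 ∣ m and 21 ∣ m. Any common multiple of 4 and 21 is a multiple of their lcm; here gcd(4, 21) = 1, so lcm(4, 21) = 4·21 = 84, so 84 ∣ m. Since 6 ∣ 84, it follows that 6 ∣ m.

The forward direction fails; the converse holds.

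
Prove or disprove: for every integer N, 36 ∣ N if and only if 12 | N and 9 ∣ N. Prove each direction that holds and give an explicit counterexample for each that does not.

[⇒] If 36 ∣ N, write N = 36q. Since 36 = 3·12, N = 12·(3q), so 12 ∣ N; and since 36 = 4·9, N = 9·(4q), so 9 ∣ N.

[⇐] Suppose 12 ∣ N and 9 ∣ N. Any common multiple of 12 and 9 is a multiple of their lcm; here lcm(12, 9) = 12·9/gcd(12, 9) = 108/3 = 36, so 36 ∣ N.

Equivalent; both directions hold.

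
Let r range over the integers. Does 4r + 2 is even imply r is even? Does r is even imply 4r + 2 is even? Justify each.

(⇒) This fails: take r = 3. Then 4r + 2 = 14, which is even, yet r = 3 is odd, not even.

(⇐) Suppose r is even. Since 4 is even, 4r is even for every r, so 4r + 2 has the same parity as 2, which is even. Hence 4r + 2 is even.

Only the reverse direction holds.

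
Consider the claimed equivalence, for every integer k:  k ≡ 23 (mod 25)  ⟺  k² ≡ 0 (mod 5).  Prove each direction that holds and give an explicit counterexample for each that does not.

(⇒) fails and (⇐) fails.

Forward direction. This fails: take k = 23. Then 23 ≡ 23 (mod 25), but 23² = 529 ≡ 4 (mod 5), not 0.

Converse. This fails: take k = 0. Then 0² = 0 ≡ 0 (mod 5), yet 0 ≡ 0 (mod 25), not 23.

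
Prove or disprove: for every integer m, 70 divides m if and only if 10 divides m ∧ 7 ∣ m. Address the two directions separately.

The biconditional holds.

(⇒) If 70 ∣ m, write m = 70q. Since 70 = 7·10, m = 10·(7q), so 10 ∣ m; and since 70 = 10·7, m = 7·(10q), so 7 ∣ m.

(⇐) Suppose 10 ∣ m and 7 ∣ m. Any common multiple of 10 and 7 is a multiple of their lcm; here gcd(10, 7) = 1, so lcm(10, 7) = 10·7 = 70, so 70 ∣ m.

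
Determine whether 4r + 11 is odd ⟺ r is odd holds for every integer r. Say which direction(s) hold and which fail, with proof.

(⇒) fails; (⇐) holds.

[⇐] Suppose r is odd. Since 4 is even, 4r is even for every r, so 4r + 11 has the same parity as 11, which is odd. Hence 4r + 11 is odd.

[⇒] This fails: take r = 4. Then 4r + 11 = 27, which is odd, yet r = 4 is even, not odd.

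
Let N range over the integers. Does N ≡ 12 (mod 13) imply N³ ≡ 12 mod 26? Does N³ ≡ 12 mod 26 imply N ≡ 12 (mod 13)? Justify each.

Both directions fail.

Forward direction. This fails: take N = 25. Then 25 ≡ 12 (mod 13), but 25³ = 15625 ≡ 25 (mod 26), not 12.

Converse. This fails: take N = 4. Then 4³ = 64 ≡ 12 (mod 26), yet 4 ≡ 4 (mod 13), not 12.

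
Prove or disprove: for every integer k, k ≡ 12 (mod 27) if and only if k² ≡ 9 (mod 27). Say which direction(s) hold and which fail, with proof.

Not equivalent: only (⇒) holds.

(⇒) Suppose k ≡ 12 (mod 27). Write k = 27j + 12. Then (27j + 12)² = 729j² + 648j + 144 = 27(27j² + 24j + 5) + 9, so k² ≡ 9 (mod 27).

(⇐) This fails: take k = 3. Then 3² = 9 ≡ 9 (mod 27), yet 3 ≡ 3 (mod 27), not 12.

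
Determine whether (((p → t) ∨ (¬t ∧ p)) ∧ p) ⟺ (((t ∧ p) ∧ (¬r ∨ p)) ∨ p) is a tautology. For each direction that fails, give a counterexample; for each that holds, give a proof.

Converse. Assume the antecedent. If r is true, the antecedent forces (r = T, t = F, p = T) or (r = T, t = T, p = T), and ((p → t) ∨ (¬t ∧ p)) ∧ p holds there. If r is false, the antecedent forces (r = F, t = F, p = T) or (r = F, t = T, p = T), and ((p → t) ∨ (¬t ∧ p)) ∧ p holds there. Either way ((p → t) ∨ (¬t ∧ p)) ∧ p holds.

Forward direction. Assume the antecedent. If r is true, the antecedent forces (r = T, t = F, p = T) or (r = T, t = T, p = T), and ((t ∧ p) ∧ (¬r ∨ p)) ∨ p holds there. If r is false, the antecedent forces (r = F, t = F, p = T) or (r = F, t = T, p = T), and ((t ∧ p) ∧ (¬r ∨ p)) ∨ p holds there. Either way ((t ∧ p) ∧ (¬r ∨ p)) ∨ p holds.

The biconditional holds.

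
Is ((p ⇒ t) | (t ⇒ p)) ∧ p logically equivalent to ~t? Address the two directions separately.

(⟹) This fails. Under t = T, p = T, the left side is true but the right side is false.

(⟸) This fails. Under t = F, p = F, the left side is false but the right side is true.

(⇒) fails and (⇐) fails.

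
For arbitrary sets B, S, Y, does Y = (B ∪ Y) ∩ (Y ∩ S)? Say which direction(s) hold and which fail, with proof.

The sets are not equal: only the reverse inclusion holds.

Reverse inclusion. Let x ∈ (B ∪ Y) ∩ (Y ∩ S). Then either x ∈ S ∩ Y and x ∉ B; or x ∈ B ∩ S ∩ Y. In each case x ∈ Y, so (B ∪ Y) ∩ (Y ∩ S) ⊆ Y.

Forward inclusion. This inclusion fails. Take B = ∅, S = ∅, Y = {1}; then 1 ∈ Y but 1 ∉ (B ∪ Y) ∩ (Y ∩ S).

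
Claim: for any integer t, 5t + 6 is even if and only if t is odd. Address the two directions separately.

Neither direction holds.

Forward direction. This fails: t = 4 gives 5t + 6 = 26, which is even, but 4 is even, not odd.

Converse. This also fails: t = 5 is odd, but 5t + 6 = 31 is odd, not even.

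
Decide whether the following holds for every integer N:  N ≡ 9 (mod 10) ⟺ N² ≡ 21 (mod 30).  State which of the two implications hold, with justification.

Both directions fail.

(⟹) This fails: take N = 19. Then 19 ≡ 9 (mod 10), but 19² = 361 ≡ 1 (mod 30), not 21.

(⟸) This fails: take N = 21. Then 21² = 441 ≡ 21 (mod 30), yet 21 ≡ 1 (mod 10), not 9.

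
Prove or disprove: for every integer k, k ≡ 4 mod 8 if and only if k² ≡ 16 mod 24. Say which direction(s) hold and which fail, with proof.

(⇒) fails and (⇐) fails.

(⇒) This fails: take k = 12. Then 12 ≡ 4 (mod 8), but 12² = 144 ≡ 0 (mod 24), not 16.

(⇐) This fails: take k = 8. Then 8² = 64 ≡ 16 (mod 24), yet 8 ≡ 0 (mod 8), not 4.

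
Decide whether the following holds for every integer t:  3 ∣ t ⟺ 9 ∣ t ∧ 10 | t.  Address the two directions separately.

Not equivalent: only (⇐) holds.

Converse. Suppose 9 ∣ t and 10 ∣ t. Any common multiple of 9 and 10 is a multiple of their lcm; here gcd(9, 10) = 1, so lcm(9, 10) = 9·10 = 90, so 90 ∣ t. Since 3 ∣ 90, it follows that 3 ∣ t.

Forward direction. This fails: take t = 3. Certainly 3 ∣ 3, but 9 ∤ 3.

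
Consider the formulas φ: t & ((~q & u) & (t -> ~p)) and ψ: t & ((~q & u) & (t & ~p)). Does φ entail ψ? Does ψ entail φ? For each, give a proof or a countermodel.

The biconditional holds.

(⟸) Assume the antecedent. If u is true, the antecedent forces (u = T, p = F, q = F, t = T), and t & ((~q & u) & (t -> ~p)) holds there. If u is false, the antecedent cannot hold. Either way t & ((~q & u) & (t -> ~p)) holds.

(⟹) Assume the antecedent. If u is true, the antecedent forces (u = T, p = F, q = F, t = T), and t & ((~q & u) & (t & ~p)) holds there. If u is false, the antecedent cannot hold. Either way t & ((~q & u) & (t & ~p)) holds.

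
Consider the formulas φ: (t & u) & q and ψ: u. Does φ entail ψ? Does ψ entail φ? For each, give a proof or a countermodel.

[⇒] Assume the antecedent. If u is true, u reduces to true regardless of the other variables. If u is false, the antecedent cannot hold. Either way u holds.

[⇐] This fails. Under u = T, t = F, q = F, the left side is false but the right side is true.

Not equivalent: only (⇒) holds.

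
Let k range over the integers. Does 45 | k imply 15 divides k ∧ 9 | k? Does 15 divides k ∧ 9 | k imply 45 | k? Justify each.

Forward direction. If 45 ∣ k, write k = 45q. Since 45 = 3·15, k = 15·(3q), so 15 ∣ k; and since 45 = 5·9, k = 9·(5q), so 9 ∣ k.

Converse. Suppose 15 ∣ k and 9 ∣ k. Any common multiple of 15 and 9 is a multiple of their lcm; here lcm(15, 9) = 15·9/gcd(15, 9) = 135/3 = 45, so 45 ∣ k.

Equivalent; both directions hold.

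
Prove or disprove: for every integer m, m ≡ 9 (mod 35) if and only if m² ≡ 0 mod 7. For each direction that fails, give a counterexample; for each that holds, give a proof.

Neither direction holds.

(⇒) This fails: take m = 9. Then 9 ≡ 9 (mod 35), but 9² = 81 ≡ 4 (mod 7), not 0.

(⇐) This fails: take m = 0. Then 0² = 0 ≡ 0 (mod 7), yet 0 ≡ 0 (mod 35), not 9.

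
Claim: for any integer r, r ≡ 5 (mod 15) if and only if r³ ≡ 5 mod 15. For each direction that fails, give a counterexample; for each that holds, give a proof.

(⇐) Suppose r³ ≡ 5 (mod 15). The only residue r in {0, …, 14} with r³ ≡ 5 (mod 15) is r = 5, so r ≡ 5 (mod 15).

(⇒) Suppose r ≡ 5 (mod 15). Write r = 15j + 5. Then (15j + 5)³ = 3375j³ + 3375j² + 1125j + 125 = 15(225j³ + 225j² + 75j + 8) + 5, so r³ ≡ 5 (mod 15).

Both directions hold.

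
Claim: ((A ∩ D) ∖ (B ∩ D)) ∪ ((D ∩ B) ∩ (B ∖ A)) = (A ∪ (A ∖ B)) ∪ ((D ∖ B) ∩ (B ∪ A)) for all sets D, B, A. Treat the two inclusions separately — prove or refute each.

(⟹) This inclusion fails. Take D = {1}, B = {1}, A = ∅; then 1 ∈ ((A ∩ D) ∖ (B ∩ D)) ∪ ((D ∩ B) ∩ (B ∖ A)) but 1 ∉ (A ∪ (A ∖ B)) ∪ ((D ∖ B) ∩ (B ∪ A)).

(⟸) This inclusion fails. Take D = ∅, B = ∅, A = {1}; then 1 ∈ (A ∪ (A ∖ B)) ∪ ((D ∖ B) ∩ (B ∪ A)) but 1 ∉ ((A ∩ D) ∖ (B ∩ D)) ∪ ((D ∩ B) ∩ (B ∖ A)).

Both inclusions fail.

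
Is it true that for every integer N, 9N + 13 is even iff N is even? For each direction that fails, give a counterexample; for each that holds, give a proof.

[⇒] This fails: N = 1 gives 9N + 13 = 22, which is even, but 1 is odd, not even.

[⇐] This also fails: N = 4 is even, but 9N + 13 = 49 is odd, not even.

(⇒) fails and (⇐) fails.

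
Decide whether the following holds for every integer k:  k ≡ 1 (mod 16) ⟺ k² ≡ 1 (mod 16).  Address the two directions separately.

Only the forward direction holds.

(⟹) Suppose k ≡ 1 (mod 16). Write k = 16j + 1. Then (16j + 1)² = 256j² + 32j + 1 = 16(16j² + 2j) + 1, so k² ≡ 1 (mod 16).

(⟸) This fails: take k = 7. Then 7² = 49 ≡ 1 (mod 16), yet 7 ≡ 7 (mod 16), not 1.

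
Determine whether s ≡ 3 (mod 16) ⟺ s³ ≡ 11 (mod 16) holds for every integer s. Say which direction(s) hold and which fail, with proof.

Both implications hold.

Forward direction. Suppose s ≡ 3 (mod 16). Write s = 16j + 3. Then (16j + 3)³ = 4096j³ + 2304j² + 432j + 27 = 16(256j³ + 144j² + 27j + 1) + 11, so s³ ≡ 11 (mod 16).

Converse. Suppose s³ ≡ 11 (mod 16). The only residue r in {0, …, 15} with r³ ≡ 11 (mod 16) is r = 3, so s ≡ 3 (mod 16).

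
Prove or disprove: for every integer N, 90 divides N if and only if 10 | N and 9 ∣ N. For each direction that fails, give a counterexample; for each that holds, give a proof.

Forward direction. If 90 ∣ N, write N = 90q. Since 90 = 9·10, N = 10·(9q), so 10 ∣ N; and since 90 = 10·9, N = 9·(10q), so 9 ∣ N.

Converse. Suppose 10 ∣ N and 9 ∣ N. Any common multiple of 10 and 9 is a multiple of their lcm; here gcd(10, 9) = 1, so lcm(10, 9) = 10·9 = 90, so 90 ∣ N.

Equivalent; both directions hold.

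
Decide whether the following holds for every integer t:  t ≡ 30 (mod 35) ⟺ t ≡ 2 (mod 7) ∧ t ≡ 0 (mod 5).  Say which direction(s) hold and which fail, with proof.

Both implications hold.

(⟹) Suppose t ≡ 30 (mod 35); write t = 35j + 30. Since 7 ∣ 35, reducing mod 7 gives t ≡ 30 ≡ 2 (mod 7); since 5 ∣ 35, reducing mod 5 gives t ≡ 30 ≡ 0 (mod 5).

(⟸) Conversely, if t ≡ 2 (mod 7) and t ≡ 0 (mod 5), then by the Chinese remainder theorem t ≡ 30 (mod 35). This is exactly t ≡ 30 (mod 35).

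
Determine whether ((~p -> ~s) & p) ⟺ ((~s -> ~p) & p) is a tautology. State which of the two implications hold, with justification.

Forward direction. This fails. Under p = T, s = F, the left side is true but the right side is false.

Converse. Assume the antecedent. If p is true, (~p -> ~s) & p reduces to true regardless of the other variables. If p is false, the antecedent cannot hold. Either way (~p -> ~s) & p holds.

Only the reverse direction holds.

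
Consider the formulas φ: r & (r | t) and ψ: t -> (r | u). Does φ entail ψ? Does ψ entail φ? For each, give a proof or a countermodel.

The forward direction holds; the converse fails.

[⇐] This fails. Under t = F, u = F, r = F, the left side is false but the right side is true.

[⇒] Assume the antecedent. If t is true, the antecedent forces (t = T, u = F, r = T) or (t = T, u = T, r = T), and t -> (r | u) holds there. If t is false, t -> (r | u) reduces to true regardless of the other variables. Either way t -> (r | u) holds.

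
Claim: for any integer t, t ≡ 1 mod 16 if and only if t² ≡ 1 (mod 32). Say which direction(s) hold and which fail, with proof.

Forward direction. Suppose t ≡ 1 (mod 16). Working modulo 32, t ∈ {1, 17}; for each such r, r² ≡ 1 (mod 32).

Converse. This fails: take t = 15. Then 15² = 225 ≡ 1 (mod 32), yet 15 ≡ 15 (mod 16), not 1.

Not equivalent: only (⇒) holds.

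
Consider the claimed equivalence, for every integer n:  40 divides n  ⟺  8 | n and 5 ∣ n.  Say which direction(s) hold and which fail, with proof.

(⇒) If 40 ∣ n, write n = 40q. Since 40 = 5·8, n = 8·(5q), so 8 ∣ n; and since 40 = 8·5, n = 5·(8q), so 5 ∣ n.

(⇐) Suppose 8 ∣ n and 5 ∣ n. Any common multiple of 8 and 5 is a multiple of their lcm; here gcd(8, 5) = 1, so lcm(8, 5) = 8·5 = 40, so 40 ∣ n.

Both directions hold; the statement is true.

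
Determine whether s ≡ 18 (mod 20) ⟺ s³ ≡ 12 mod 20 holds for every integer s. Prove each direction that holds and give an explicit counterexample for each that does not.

Converse. This fails: take s = 8. Then 8³ = 512 ≡ 12 (mod 20), yet 8 ≡ 8 (mod 20), not 18.

Forward direction. Suppose s ≡ 18 (mod 20). Write s = 20j + 18. Then (20j + 18)³ = 8000j³ + 21600j² + 19440j + 5832 = 20(400j³ + 1080j² + 972j + 291) + 12, so s³ ≡ 12 (mod 20).

Only the forward direction holds.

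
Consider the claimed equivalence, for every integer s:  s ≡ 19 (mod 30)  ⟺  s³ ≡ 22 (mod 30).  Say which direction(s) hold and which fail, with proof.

[⇒] This fails: take s = 19. Then 19 ≡ 19 (mod 30), but 19³ = 6859 ≡ 19 (mod 30), not 22.

[⇐] This fails: take s = 28. Then 28³ = 21952 ≡ 22 (mod 30), yet 28 ≡ 28 (mod 30), not 19.

(⇒) fails and (⇐) fails.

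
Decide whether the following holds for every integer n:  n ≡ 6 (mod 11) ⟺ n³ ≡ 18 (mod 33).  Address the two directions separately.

(⇒) fails; (⇐) holds.

Forward direction. This fails: take n = 17. Then 17 ≡ 6 (mod 11), but 17³ = 4913 ≡ 29 (mod 33), not 18.

Converse. The residues r modulo 33 with r³ ≡ 18 (mod 33) are exactly {6}, and each is ≡ 6 (mod 11).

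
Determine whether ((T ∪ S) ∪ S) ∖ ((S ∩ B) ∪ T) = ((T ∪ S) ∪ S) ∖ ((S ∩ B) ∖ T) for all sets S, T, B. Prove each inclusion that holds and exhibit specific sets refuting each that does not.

(⊆) Let x ∈ ((T ∪ S) ∪ S) ∖ ((S ∩ B) ∪ T). Then x ∈ S and x ∉ T, B, from which x ∈ ((T ∪ S) ∪ S) ∖ ((S ∩ B) ∖ T).

(⊇) This inclusion fails. Take S = ∅, T = {1}, B = ∅; then 1 ∈ ((T ∪ S) ∪ S) ∖ ((S ∩ B) ∖ T) but 1 ∉ ((T ∪ S) ∪ S) ∖ ((S ∩ B) ∪ T).

The sets are not equal: only the forward inclusion holds.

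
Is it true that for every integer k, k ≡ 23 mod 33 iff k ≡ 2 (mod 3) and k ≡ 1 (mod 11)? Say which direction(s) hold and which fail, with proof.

Both directions hold.

(⟹) Suppose k ≡ 23 (mod 33); write k = 33j + 23. Since 3 ∣ 33, reducing mod 3 gives k ≡ 23 ≡ 2 (mod 3); since 11 ∣ 33, reducing mod 11 gives k ≡ 23 ≡ 1 (mod 11).

(⟸) Conversely, if k ≡ 2 (mod 3) and k ≡ 1 (mod 11), then by the Chinese remainder theorem k ≡ 23 (mod 33). This is exactly k ≡ 23 (mod 33).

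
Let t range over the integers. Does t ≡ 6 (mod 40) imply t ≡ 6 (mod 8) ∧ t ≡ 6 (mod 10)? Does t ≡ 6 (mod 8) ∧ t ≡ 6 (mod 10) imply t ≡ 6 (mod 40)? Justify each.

(⟹) Suppose t ≡ 6 (mod 40); write t = 40j + 6. Since 8 ∣ 40, reducing mod 8 gives t ≡ 6 (mod 8); since 10 ∣ 40, reducing mod 10 gives t ≡ 6 (mod 10).

(⟸) Conversely, if t ≡ 6 (mod 8) and t ≡ 6 (mod 10), then by the Chinese remainder theorem t ≡ 6 (mod 40). This is exactly t ≡ 6 (mod 40).

Both implications hold.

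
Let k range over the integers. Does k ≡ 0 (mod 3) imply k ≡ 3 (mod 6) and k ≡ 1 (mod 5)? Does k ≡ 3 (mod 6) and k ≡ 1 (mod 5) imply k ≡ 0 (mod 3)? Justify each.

(⇒) fails; (⇐) holds.

(→) This fails: k = 0 gives 0 ≡ 0 (mod 3) but 0 ≡ 0 (mod 6), so the conjunction on the right does not hold.

(←) Conversely, if k ≡ 3 (mod 6) and k ≡ 1 (mod 5), then by the Chinese remainder theorem k ≡ 21 (mod 30). Since 21 ≡ 0 (mod 3) and 3 ∣ 30, we get k ≡ 0 (mod 3).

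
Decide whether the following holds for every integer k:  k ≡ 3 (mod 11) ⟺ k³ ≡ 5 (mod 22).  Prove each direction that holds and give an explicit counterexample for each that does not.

(→) This fails: take k = 14. Then 14 ≡ 3 (mod 11), but 14³ = 2744 ≡ 16 (mod 22), not 5.

(←) Conversely, the residues r modulo 22 with r³ ≡ 5 (mod 22) are exactly {3}, and each is ≡ 3 (mod 11).

Only the reverse direction holds.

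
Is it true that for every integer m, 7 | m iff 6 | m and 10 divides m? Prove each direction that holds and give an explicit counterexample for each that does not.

(⇒) fails and (⇐) fails.

Forward direction. This fails: take m = 7. Certainly 7 ∣ 7, but 6 ∤ 7.

Converse. This fails: take m = 30. Both 6 ∣ 30 and 10 ∣ 30, yet 30 is not a multiple of 7 (since 30 = 4·7 + 2), so 7 ∤ 30.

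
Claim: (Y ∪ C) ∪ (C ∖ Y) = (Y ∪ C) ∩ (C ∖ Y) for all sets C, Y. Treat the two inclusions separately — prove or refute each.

The sets are not equal: only the reverse inclusion holds.

Reverse inclusion. Let x ∈ (Y ∪ C) ∩ (C ∖ Y). Then x ∈ C and x ∉ Y, from which x ∈ (Y ∪ C) ∪ (C ∖ Y).

Forward inclusion. This inclusion fails. Take C = ∅, Y = {1}; then 1 ∈ (Y ∪ C) ∪ (C ∖ Y) but 1 ∉ (Y ∪ C) ∩ (C ∖ Y).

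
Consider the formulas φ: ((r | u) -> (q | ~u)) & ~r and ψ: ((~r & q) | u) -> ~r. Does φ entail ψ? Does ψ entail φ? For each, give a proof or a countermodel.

(→) Assume the antecedent. If r is true, the antecedent cannot hold. If r is false, ((~r & q) | u) -> ~r reduces to true regardless of the other variables. Either way ((~r & q) | u) -> ~r holds.

(←) This fails. Under r = T, u = F, q = F, the left side is false but the right side is true.

Only the forward direction holds.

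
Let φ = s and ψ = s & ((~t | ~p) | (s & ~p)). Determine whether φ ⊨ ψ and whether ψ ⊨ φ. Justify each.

The forward direction fails; the converse holds.

(⇒) This fails. Under s = T, p = T, t = T, the left side is true but the right side is false.

(⇐) Assume the antecedent. If s is true, s reduces to true regardless of the other variables. If s is false, the antecedent cannot hold. Either way s holds.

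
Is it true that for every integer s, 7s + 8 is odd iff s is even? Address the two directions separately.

Both directions fail.

(⟹) This fails: s = 5 gives 7s + 8 = 43, which is odd, but 5 is odd, not even.

(⟸) This also fails: s = 4 is even, but 7s + 8 = 36 is even, not odd.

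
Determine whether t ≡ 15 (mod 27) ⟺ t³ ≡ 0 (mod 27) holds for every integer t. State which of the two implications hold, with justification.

(→) Suppose t ≡ 15 (mod 27). Write t = 27j + 15. Then (27j + 15)³ = 19683j³ + 32805j² + 18225j + 3375 = 27(729j³ + 1215j² + 675j + 125) + 0, so t³ ≡ 0 (mod 27).

(←) This fails: take t = 0. Then 0³ = 0 ≡ 0 (mod 27), yet 0 ≡ 0 (mod 27), not 15.

Not equivalent: only (⇒) holds.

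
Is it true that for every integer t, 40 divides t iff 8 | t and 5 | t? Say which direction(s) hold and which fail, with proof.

The biconditional holds.

[⇒] If 40 ∣ t, write t = 40q. Since 40 = 5·8, t = 8·(5q), so 8 ∣ t; and since 40 = 8·5, t = 5·(8q), so 5 ∣ t.

[⇐] Suppose 8 ∣ t and 5 ∣ t. Any common multiple of 8 and 5 is a multiple of their lcm; here gcd(8, 5) = 1, so lcm(8, 5) = 8·5 = 40, so 40 ∣ t.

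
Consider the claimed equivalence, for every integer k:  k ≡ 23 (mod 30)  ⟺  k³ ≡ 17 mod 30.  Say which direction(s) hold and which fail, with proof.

Both implications hold.

(⟸) Suppose k³ ≡ 17 (mod 30). The only residue r in {0, …, 29} with r³ ≡ 17 (mod 30) is r = 23, so k ≡ 23 (mod 30).

(⟹) Suppose k ≡ 23 (mod 30). Write k = 30j + 23. Then (30j + 23)³ = 27000j³ + 62100j² + 47610j + 12167 = 30(900j³ + 2070j² + 1587j + 405) + 17, so k³ ≡ 17 (mod 30).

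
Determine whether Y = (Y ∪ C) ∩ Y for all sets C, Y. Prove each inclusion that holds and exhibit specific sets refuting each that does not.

The two sets are equal.

(⟹) Let x ∈ Y. Then either x ∈ Y and x ∉ C; or x ∈ C ∩ Y. In each case x ∈ (Y ∪ C) ∩ Y, so Y ⊆ (Y ∪ C) ∩ Y.

(⟸) Let x ∈ (Y ∪ C) ∩ Y. Then either x ∈ Y and x ∉ C; or x ∈ C ∩ Y. In each case x ∈ Y, so (Y ∪ C) ∩ Y ⊆ Y.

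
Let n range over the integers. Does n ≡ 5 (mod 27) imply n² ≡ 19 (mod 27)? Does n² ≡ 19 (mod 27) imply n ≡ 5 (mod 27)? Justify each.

(⇒) fails and (⇐) fails.

[⇒] This fails: take n = 5. Then 5 ≡ 5 (mod 27), but 5² = 25 ≡ 25 (mod 27), not 19.

[⇐] This fails: take n = 10. Then 10² = 100 ≡ 19 (mod 27), yet 10 ≡ 10 (mod 27), not 5.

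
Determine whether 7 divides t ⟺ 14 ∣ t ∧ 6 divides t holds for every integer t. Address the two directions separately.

[⇒] This fails: take t = 7. Certainly 7 ∣ 7, but 14 ∤ 7.

[⇐] Suppose 14 ∣ t and 6 ∣ t. Any common multiple of 14 and 6 is a multiple of their lcm; here lcm(14, 6) = 14·6/gcd(14, 6) = 84/2 = 42, so 42 ∣ t. Since 7 ∣ 42, it follows that 7 ∣ t.

Not equivalent: only (⇐) holds.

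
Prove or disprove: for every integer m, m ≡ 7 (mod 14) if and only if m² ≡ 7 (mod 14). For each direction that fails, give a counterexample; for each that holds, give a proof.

Both directions hold; the statement is true.

(→) Suppose m ≡ 7 (mod 14). Write m = 14j + 7. Then (14j + 7)² = 196j² + 196j + 49 = 14(14j² + 14j + 3) + 7, so m² ≡ 7 (mod 14).

(←) Conversely, suppose m² ≡ 7 (mod 14). The only residue r in {0, …, 13} with r² ≡ 7 (mod 14) is r = 7, so m ≡ 7 (mod 14).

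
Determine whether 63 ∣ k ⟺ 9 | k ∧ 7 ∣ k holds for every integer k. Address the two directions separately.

(→) If 63 ∣ k, write k = 63q. Since 63 = 7·9, k = 9·(7q), so 9 ∣ k; and since 63 = 9·7, k = 7·(9q), so 7 ∣ k.

(←) Suppose 9 ∣ k and 7 ∣ k. Any common multiple of 9 and 7 is a multiple of their lcm; here gcd(9, 7) = 1, so lcm(9, 7) = 9·7 = 63, so 63 ∣ k.

Both implications hold.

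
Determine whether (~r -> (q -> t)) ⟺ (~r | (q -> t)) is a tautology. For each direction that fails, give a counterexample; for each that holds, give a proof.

(→) This fails. Under t = F, q = T, r = T, the left side is true but the right side is false.

(←) This fails. Under t = F, q = T, r = F, the left side is false but the right side is true.

(⇒) fails and (⇐) fails.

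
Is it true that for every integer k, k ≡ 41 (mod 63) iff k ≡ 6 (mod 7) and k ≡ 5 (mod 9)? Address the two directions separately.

(⟸) If k ≡ 6 (mod 7) and k ≡ 5 (mod 9), then by the Chinese remainder theorem k ≡ 41 (mod 63). This is exactly k ≡ 41 (mod 63).

(⟹) Suppose k ≡ 41 (mod 63); write k = 63j + 41. Since 7 ∣ 63, reducing mod 7 gives k ≡ 41 ≡ 6 (mod 7); since 9 ∣ 63, reducing mod 9 gives k ≡ 41 ≡ 5 (mod 9).

Both directions hold.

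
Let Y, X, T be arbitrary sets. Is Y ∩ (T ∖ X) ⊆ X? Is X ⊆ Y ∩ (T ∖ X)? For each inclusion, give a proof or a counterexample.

Forward inclusion. This inclusion fails. Take Y = {1}, X = ∅, T = {1}; then 1 ∈ Y ∩ (T ∖ X) but 1 ∉ X.

Reverse inclusion. This inclusion fails. Take Y = ∅, X = {1}, T = ∅; then 1 ∈ X but 1 ∉ Y ∩ (T ∖ X).

Neither inclusion holds.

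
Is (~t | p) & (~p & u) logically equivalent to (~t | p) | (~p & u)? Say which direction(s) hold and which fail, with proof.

Only the forward direction holds.

(→) Assume the antecedent. If p is true, the antecedent cannot hold. If p is false, the antecedent forces (p = F, t = F, u = T), and (~t | p) | (~p & u) holds there. Either way (~t | p) | (~p & u) holds.

(←) This fails. Under p = F, t = F, u = F, the left side is false but the right side is true.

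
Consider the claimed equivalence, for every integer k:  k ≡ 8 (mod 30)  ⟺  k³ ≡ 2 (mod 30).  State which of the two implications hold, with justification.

(→) Suppose k ≡ 8 (mod 30). Write k = 30j + 8. Then (30j + 8)³ = 27000j³ + 21600j² + 5760j + 512 = 30(900j³ + 720j² + 192j + 17) + 2, so k³ ≡ 2 (mod 30).

(←) Conversely, suppose k³ ≡ 2 (mod 30). The only residue r in {0, …, 29} with r³ ≡ 2 (mod 30) is r = 8, so k ≡ 8 (mod 30).

Both directions hold.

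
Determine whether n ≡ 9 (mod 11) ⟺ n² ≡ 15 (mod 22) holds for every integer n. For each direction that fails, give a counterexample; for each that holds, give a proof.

(⇒) This fails: take n = 20. Then 20 ≡ 9 (mod 11), but 20² = 400 ≡ 4 (mod 22), not 15.

(⇐) This fails: take n = 13. Then 13² = 169 ≡ 15 (mod 22), yet 13 ≡ 2 (mod 11), not 9.

(⇒) fails and (⇐) fails.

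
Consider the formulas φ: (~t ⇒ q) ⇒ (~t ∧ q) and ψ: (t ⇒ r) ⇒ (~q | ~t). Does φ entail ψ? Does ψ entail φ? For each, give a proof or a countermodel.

The forward direction holds; the converse fails.

[⇒] Assume the antecedent. If r is true, the antecedent forces (r = T, t = F, q = F) or (r = T, t = F, q = T), and (t ⇒ r) ⇒ (~q | ~t) holds there. If r is false, (t ⇒ r) ⇒ (~q | ~t) reduces to true regardless of the other variables. Either way (t ⇒ r) ⇒ (~q | ~t) holds.

[⇐] This fails. Under r = F, t = T, q = F, the left side is false but the right side is true.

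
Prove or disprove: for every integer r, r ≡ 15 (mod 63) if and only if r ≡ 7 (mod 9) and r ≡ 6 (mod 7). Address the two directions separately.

(⇒) fails and (⇐) fails.

(⇒) This fails: r = 15 gives 15 ≡ 15 (mod 63) but 15 ≡ 6 (mod 9), so the conjunction on the right does not hold.

(⇐) This fails: r = 34 satisfies both congruences on the right (34 ≡ 7 mod 9 and 34 ≡ 6 mod 7) yet 34 ≡ 34 (mod 63), not 15.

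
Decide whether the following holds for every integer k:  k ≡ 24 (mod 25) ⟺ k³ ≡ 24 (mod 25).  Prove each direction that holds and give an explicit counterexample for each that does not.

Equivalent; both directions hold.

[⇐] Suppose k³ ≡ 24 (mod 25). The only residue r in {0, …, 24} with r³ ≡ 24 (mod 25) is r = 24, so k ≡ 24 (mod 25).

[⇒] Suppose k ≡ 24 (mod 25). Write k = 25j + 24. Then (25j + 24)³ = 15625j³ + 45000j² + 43200j + 13824 = 25(625j³ + 1800j² + 1728j + 552) + 24, so k³ ≡ 24 (mod 25).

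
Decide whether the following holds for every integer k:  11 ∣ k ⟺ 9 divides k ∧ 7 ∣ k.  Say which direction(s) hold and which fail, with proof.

(→) This fails: take k = 11. Certainly 11 ∣ 11, but 9 ∤ 11.

(←) This fails: take k = 63. Both 9 ∣ 63 and 7 ∣ 63, yet 63 is not a multiple of 11 (since 63 = 5·11 + 8), so 11 ∤ 63.

Neither direction holds.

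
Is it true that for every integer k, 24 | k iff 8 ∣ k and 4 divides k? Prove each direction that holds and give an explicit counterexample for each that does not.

The forward direction holds; the converse fails.

(⇒) If 24 ∣ k, write k = 24q. Since 24 = 3·8, k = 8·(3q), so 8 ∣ k; and since 24 = 6·4, k = 4·(6q), so 4 ∣ k.

(⇐) This fails: take k = 8. Both 8 ∣ 8 and 4 ∣ 8, yet 8 is not a multiple of 24 (since 8 = 0·24 + 8), so 24 ∤ 8.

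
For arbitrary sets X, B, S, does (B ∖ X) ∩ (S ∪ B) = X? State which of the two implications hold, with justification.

(⟹) This inclusion fails. Take X = ∅, B = {1}, S = ∅; then 1 ∈ (B ∖ X) ∩ (S ∪ B) but 1 ∉ X.

(⟸) This inclusion fails. Take X = {1}, B = ∅, S = ∅; then 1 ∈ X but 1 ∉ (B ∖ X) ∩ (S ∪ B).

Both inclusions fail.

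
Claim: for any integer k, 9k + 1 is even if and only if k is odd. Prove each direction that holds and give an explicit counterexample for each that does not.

(⟸) Suppose k is odd; write k = 2j + 1. Then 9k + 1 = 9·(2j + 1) + 1 = 2·9j + 10, which is even.

(⟹) Suppose 9k + 1 is even. Since 9 is odd, 9k and k have the same parity, so 9k + 1 ≡ k + 1 (mod 2). As 1 is odd, 9k + 1 is even exactly when k is odd. Thus k is odd.

Equivalent; both directions hold.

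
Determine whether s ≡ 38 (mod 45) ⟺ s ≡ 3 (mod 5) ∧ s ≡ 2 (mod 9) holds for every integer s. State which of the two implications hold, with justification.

(→) Suppose s ≡ 38 (mod 45); write s = 45j + 38. Since 5 ∣ 45, reducing mod 5 gives s ≡ 38 ≡ 3 (mod 5); since 9 ∣ 45, reducing mod 9 gives s ≡ 38 ≡ 2 (mod 9).

(←) Conversely, if s ≡ 3 (mod 5) and s ≡ 2 (mod 9), then by the Chinese remainder theorem s ≡ 38 (mod 45). This is exactly s ≡ 38 (mod 45).

Both implications hold.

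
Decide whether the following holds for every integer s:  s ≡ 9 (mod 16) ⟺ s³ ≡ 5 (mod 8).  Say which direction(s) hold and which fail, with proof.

Neither implication holds.

(→) This fails: take s = 9. Then 9 ≡ 9 (mod 16), but 9³ = 729 ≡ 1 (mod 8), not 5.

(←) This fails: take s = 5. Then 5³ = 125 ≡ 5 (mod 8), yet 5 ≡ 5 (mod 16), not 9.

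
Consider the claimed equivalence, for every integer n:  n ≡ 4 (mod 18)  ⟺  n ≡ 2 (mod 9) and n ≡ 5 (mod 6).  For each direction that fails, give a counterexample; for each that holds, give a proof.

(→) This fails: n = 4 gives 4 ≡ 4 (mod 18) but 4 ≡ 4 (mod 9), so the conjunction on the right does not hold.

(←) This fails: n = 11 satisfies both congruences on the right (11 ≡ 2 mod 9 and 11 ≡ 5 mod 6) yet 11 ≡ 11 (mod 18), not 4.

Neither implication holds.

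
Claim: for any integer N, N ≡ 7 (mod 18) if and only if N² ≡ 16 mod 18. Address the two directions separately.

Both directions fail.

(→) This fails: take N = 7. Then 7 ≡ 7 (mod 18), but 7² = 49 ≡ 13 (mod 18), not 16.

(←) This fails: take N = 4. Then 4² = 16 ≡ 16 (mod 18), yet 4 ≡ 4 (mod 18), not 7.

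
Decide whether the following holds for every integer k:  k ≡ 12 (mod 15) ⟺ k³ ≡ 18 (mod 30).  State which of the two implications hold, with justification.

(⇐) The residues r modulo 30 with r³ ≡ 18 (mod 30) are exactly {12}, and each is ≡ 12 (mod 15).

(⇒) This fails: take k = 27. Then 27 ≡ 12 (mod 15), but 27³ = 19683 ≡ 3 (mod 30), not 18.

Only the converse holds.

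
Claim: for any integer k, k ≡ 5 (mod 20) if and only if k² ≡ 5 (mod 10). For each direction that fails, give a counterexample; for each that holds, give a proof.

(⟹) Suppose k ≡ 5 (mod 20). Then k² ≡ 5² = 25 (mod 20), and since 10 ∣ 20, also k² ≡ 5 (mod 10).

(⟸) This fails: take k = 15. Then 15² = 225 ≡ 5 (mod 10), yet 15 ≡ 15 (mod 20), not 5.

(⇒) holds; (⇐) fails.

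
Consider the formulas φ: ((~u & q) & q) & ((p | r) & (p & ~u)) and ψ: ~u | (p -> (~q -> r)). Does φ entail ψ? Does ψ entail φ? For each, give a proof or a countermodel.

(→) Assume the antecedent. If r is true, ~u | (p -> (~q -> r)) reduces to true regardless of the other variables. If r is false, the antecedent forces (r = F, u = F, q = T, p = T), and ~u | (p -> (~q -> r)) holds there. Either way ~u | (p -> (~q -> r)) holds.

(←) This fails. Under r = F, u = F, q = F, p = F, the left side is false but the right side is true.

Only the forward direction holds.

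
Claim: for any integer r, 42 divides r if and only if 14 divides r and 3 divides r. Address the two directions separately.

Both implications hold.

Forward direction. If 42 ∣ r, write r = 42q. Since 42 = 3·14, r = 14·(3q), so 14 ∣ r; and since 42 = 14·3, r = 3·(14q), so 3 ∣ r.

Converse. Suppose 14 ∣ r and 3 ∣ r. Any common multiple of 14 and 3 is a multiple of their lcm; here gcd(14, 3) = 1, so lcm(14, 3) = 14·3 = 42, so 42 ∣ r.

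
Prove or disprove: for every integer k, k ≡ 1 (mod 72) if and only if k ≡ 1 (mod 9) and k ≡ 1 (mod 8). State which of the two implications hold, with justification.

[⇒] Suppose k ≡ 1 (mod 72); write k = 72j + 1. Since 9 ∣ 72, reducing mod 9 gives k ≡ 1 (mod 9); since 8 ∣ 72, reducing mod 8 gives k ≡ 1 (mod 8).

[⇐] Conversely, if k ≡ 1 (mod 9) and k ≡ 1 (mod 8), then by the Chinese remainder theorem k ≡ 1 (mod 72). This is exactly k ≡ 1 (mod 72).

Both implications hold.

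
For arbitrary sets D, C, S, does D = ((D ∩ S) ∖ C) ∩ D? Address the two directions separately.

(⟸) Let x ∈ ((D ∩ S) ∖ C) ∩ D. Then x ∈ D ∩ S and x ∉ C, from which x ∈ D.

(⟹) This inclusion fails. Take D = {1}, C = ∅, S = ∅; then 1 ∈ D but 1 ∉ ((D ∩ S) ∖ C) ∩ D.

Only the reverse inclusion holds.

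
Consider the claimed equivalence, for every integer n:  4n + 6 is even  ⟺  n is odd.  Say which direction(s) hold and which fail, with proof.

The forward direction fails; the converse holds.

Forward direction. This fails: take n = 6. Then 4n + 6 = 30, which is even, yet n = 6 is even, not odd.

Converse. Suppose n is odd. Since 4 is even, 4n is even for every n, so 4n + 6 has the same parity as 6, which is even. Hence 4n + 6 is even.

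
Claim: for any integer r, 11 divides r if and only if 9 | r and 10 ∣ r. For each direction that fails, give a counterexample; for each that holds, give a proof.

Both directions fail.

[⇒] This fails: take r = 11. Certainly 11 ∣ 11, but 9 ∤ 11.

[⇐] This fails: take r = 90. Both 9 ∣ 90 and 10 ∣ 90, yet 90 is not a multiple of 11 (since 90 = 8·11 + 2), so 11 ∤ 90.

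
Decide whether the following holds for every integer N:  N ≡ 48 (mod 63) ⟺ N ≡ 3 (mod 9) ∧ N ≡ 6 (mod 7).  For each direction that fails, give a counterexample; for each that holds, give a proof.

[⇐] If N ≡ 3 (mod 9) and N ≡ 6 (mod 7), then by the Chinese remainder theorem N ≡ 48 (mod 63). This is exactly N ≡ 48 (mod 63).

[⇒] Suppose N ≡ 48 (mod 63); write N = 63j + 48. Since 9 ∣ 63, reducing mod 9 gives N ≡ 48 ≡ 3 (mod 9); since 7 ∣ 63, reducing mod 7 gives N ≡ 48 ≡ 6 (mod 7).

Both directions hold; the statement is true.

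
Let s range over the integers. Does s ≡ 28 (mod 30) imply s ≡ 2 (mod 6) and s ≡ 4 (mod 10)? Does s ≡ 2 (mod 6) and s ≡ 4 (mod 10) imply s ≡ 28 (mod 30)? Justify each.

Neither implication holds.

(→) This fails: s = 28 gives 28 ≡ 28 (mod 30) but 28 ≡ 4 (mod 6), so the conjunction on the right does not hold.

(←) This fails: s = 14 satisfies both congruences on the right (14 ≡ 2 mod 6 and 14 ≡ 4 mod 10) yet 14 ≡ 14 (mod 30), not 28.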